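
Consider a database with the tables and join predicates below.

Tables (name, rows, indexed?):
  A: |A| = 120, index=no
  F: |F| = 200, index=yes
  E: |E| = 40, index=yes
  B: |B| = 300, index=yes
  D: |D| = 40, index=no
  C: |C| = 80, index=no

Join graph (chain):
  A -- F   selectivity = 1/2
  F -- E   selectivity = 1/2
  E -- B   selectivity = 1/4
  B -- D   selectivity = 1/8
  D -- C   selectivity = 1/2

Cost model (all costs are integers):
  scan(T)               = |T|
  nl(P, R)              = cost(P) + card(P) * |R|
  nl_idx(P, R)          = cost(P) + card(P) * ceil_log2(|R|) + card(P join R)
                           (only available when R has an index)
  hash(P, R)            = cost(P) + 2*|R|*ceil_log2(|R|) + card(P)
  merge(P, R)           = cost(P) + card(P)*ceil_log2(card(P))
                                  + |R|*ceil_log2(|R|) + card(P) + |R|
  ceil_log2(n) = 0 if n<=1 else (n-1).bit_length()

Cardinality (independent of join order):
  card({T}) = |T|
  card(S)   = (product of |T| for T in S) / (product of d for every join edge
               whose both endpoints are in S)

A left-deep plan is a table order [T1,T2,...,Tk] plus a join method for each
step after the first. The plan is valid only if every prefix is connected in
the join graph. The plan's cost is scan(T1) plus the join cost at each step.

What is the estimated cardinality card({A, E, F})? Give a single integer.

Tables in S: A(120), E(40), F(200)
Edges inside S: A-F(d=2), F-E(d=2)
numerator = 120 * 40 * 200 = 960000
denominator = 2 * 2 = 4
card(S) = 960000 / 4 = 240000

240000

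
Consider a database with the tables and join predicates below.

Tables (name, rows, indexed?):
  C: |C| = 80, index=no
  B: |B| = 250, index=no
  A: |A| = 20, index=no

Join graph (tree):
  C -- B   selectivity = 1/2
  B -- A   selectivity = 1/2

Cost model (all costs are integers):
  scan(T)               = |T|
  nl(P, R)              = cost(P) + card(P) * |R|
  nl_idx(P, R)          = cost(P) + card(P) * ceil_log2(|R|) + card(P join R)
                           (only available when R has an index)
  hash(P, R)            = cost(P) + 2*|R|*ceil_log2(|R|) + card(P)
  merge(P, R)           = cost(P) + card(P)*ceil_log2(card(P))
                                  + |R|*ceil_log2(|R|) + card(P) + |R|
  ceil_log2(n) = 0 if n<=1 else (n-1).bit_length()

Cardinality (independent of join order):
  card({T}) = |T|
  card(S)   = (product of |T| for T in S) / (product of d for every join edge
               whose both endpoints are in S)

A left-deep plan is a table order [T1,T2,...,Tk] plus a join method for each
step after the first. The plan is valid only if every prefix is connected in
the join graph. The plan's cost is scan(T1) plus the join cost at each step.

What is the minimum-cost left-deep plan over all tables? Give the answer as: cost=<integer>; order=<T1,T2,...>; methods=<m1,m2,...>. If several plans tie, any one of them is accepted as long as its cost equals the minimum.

Selinger DP (subsets sized 1..n):
  {C}: scan cost=80, card=80
  {B}: scan cost=250, card=250
  {A}: scan cost=20, card=20
  {BC}: card=10000; try (C,hash)→1620, (B,merge)→2970, (C,merge)→3140, (B,hash)→4160, (B,nl)→20080, (C,nl)→20250; best=1620 via (C,hash)
  {AB}: card=2500; try (A,hash)→700, (B,merge)→2390, (A,merge)→2620, (B,hash)→4040, (B,nl)→5020, (A,nl)→5250; best=700 via (A,hash)
  {ABC}: card=100000; try (C,hash)→4320, (A,hash)→11820, (C,merge)→33840, (A,merge)→151740, (C,nl)→200700, (A,nl)→201620; best=4320 via (C,hash)

cost=4320; order=B,A,C; methods=hash,hash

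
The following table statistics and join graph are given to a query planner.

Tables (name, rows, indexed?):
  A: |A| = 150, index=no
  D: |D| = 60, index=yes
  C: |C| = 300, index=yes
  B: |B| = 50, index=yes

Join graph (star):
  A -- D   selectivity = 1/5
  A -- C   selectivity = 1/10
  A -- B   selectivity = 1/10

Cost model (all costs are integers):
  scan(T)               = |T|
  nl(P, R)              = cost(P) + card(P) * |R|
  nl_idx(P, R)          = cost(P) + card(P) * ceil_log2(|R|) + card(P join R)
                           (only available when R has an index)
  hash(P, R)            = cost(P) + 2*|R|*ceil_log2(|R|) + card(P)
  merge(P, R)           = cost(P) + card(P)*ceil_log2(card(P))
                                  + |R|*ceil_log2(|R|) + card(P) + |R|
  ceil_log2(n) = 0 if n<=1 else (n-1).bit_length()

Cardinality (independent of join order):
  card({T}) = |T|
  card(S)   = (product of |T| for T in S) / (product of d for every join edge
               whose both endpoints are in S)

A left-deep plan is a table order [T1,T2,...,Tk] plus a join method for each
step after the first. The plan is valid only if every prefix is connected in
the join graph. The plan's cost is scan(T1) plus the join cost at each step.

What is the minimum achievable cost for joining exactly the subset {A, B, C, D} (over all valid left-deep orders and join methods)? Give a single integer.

Selinger DP over subsets of {A,B,C,D}:
  {A}: scan cost=150, card=150
  {D}: scan cost=60, card=60
  {C}: scan cost=300, card=300
  {B}: scan cost=50, card=50
  {AD}: card=1800; try (D,hash)→1020, (A,merge)→1830, (D,merge)→1920, (A,hash)→2520, (D,nl_idx)→2850, (A,nl)→9060 …(+1); best=1020 via (D,hash)
  {AC}: card=4500; try (A,hash)→3000, (C,merge)→4500, (A,merge)→4650, (C,hash)→5700, (C,nl_idx)→6000, (C,nl)→45150 …(+1); best=3000 via (A,hash)
  {AB}: card=750; try (B,hash)→900, (A,merge)→1750, (B,nl_idx)→1800, (B,merge)→1850, (A,hash)→2500, (A,nl)→7550 …(+1); best=900 via (B,hash)
  {ACD}: card=54000; try (D,hash)→8220, (C,hash)→8220, (C,merge)→25620, (D,merge)→66420, (C,nl_idx)→71220, (D,nl_idx)→84000 …(+2); best=8220 via (D,hash)
  {ABD}: card=9000; try (D,hash)→2370, (B,hash)→3420, (D,merge)→9570, (D,nl_idx)→14400, (B,nl_idx)→20820, (B,merge)→22970 …(+2); best=2370 via (D,hash)
  {ABC}: card=22500; try (C,hash)→7050, (B,hash)→8100, (C,merge)→12150, (C,nl_idx)→30150, (B,nl_idx)→52500, (B,merge)→66350 …(+2); best=7050 via (C,hash)
  {ABCD}: card=270000; try (C,hash)→16770, (D,hash)→30270, (B,hash)→62820, (C,merge)→140370, (C,nl_idx)→353370, (D,merge)→367470 …(+6); best=16770 via (C,hash)

16770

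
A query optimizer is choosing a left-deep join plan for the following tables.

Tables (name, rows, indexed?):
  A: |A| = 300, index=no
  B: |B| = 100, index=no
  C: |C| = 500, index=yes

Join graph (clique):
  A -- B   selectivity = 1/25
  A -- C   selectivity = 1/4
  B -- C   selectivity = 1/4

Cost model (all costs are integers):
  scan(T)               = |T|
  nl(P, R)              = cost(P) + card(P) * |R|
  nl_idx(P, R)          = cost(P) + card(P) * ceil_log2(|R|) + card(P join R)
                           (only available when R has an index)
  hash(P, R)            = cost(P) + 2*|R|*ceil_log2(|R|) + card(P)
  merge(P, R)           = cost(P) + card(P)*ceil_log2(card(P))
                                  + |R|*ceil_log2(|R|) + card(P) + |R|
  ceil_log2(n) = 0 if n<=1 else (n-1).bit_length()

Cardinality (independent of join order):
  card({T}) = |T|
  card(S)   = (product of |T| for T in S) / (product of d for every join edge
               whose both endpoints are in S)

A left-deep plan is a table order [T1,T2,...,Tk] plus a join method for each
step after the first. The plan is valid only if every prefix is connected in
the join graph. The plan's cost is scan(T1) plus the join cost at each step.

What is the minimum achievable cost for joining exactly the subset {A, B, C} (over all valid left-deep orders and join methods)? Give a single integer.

Selinger DP over subsets of {A,B,C}:
  {A}: scan cost=300, card=300
  {B}: scan cost=100, card=100
  {C}: scan cost=500, card=500
  {AB}: card=1200; try (B,hash)→2000, (A,merge)→3900, (B,merge)→4100, (A,hash)→5600, (A,nl)→30100, (B,nl)→30300; best=2000 via (B,hash)
  {AC}: card=37500; try (A,hash)→6400, (C,merge)→8300, (A,merge)→8500, (C,hash)→9600, (C,nl_idx)→40500, (C,nl)→150300 …(+1); best=6400 via (A,hash)
  {BC}: card=12500; try (B,hash)→2400, (C,merge)→5900, (B,merge)→6300, (C,hash)→9200, (C,nl_idx)→13500, (C,nl)→50100 …(+1); best=2400 via (B,hash)
  {ABC}: card=37500; try (C,hash)→12200, (A,hash)→20300, (C,merge)→21400, (B,hash)→45300, (C,nl_idx)→50300, (A,merge)→192900 …(+4); best=12200 via (C,hash)

12200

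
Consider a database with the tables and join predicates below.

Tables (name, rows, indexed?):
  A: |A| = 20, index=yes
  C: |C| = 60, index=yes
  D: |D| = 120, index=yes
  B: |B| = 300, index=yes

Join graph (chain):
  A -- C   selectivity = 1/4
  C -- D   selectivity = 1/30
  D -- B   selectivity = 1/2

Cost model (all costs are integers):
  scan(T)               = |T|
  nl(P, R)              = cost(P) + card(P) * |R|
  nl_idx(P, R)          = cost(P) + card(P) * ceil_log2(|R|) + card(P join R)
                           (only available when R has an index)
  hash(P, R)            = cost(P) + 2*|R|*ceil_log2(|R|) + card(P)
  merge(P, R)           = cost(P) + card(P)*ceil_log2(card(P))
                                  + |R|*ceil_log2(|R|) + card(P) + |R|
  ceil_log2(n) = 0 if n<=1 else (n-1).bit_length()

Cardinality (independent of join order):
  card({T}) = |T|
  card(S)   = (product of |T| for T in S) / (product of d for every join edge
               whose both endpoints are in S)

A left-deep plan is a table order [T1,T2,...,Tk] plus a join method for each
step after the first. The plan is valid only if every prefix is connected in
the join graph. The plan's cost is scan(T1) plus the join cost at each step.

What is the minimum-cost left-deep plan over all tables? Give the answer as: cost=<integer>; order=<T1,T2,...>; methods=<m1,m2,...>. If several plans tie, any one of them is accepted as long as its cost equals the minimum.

Selinger DP (subsets sized 1..n):
  {A}: scan cost=20, card=20
  {C}: scan cost=60, card=60
  {D}: scan cost=120, card=120
  {B}: scan cost=300, card=300
  {AC}: card=300; try (A,hash)→320, (C,nl_idx)→440, (C,merge)→560, (A,merge)→600, (A,nl_idx)→660, (C,hash)→760 …(+2); best=320 via (A,hash)
  {CD}: card=240; try (D,nl_idx)→720, (C,hash)→960, (C,nl_idx)→1080, (D,merge)→1440, (C,merge)→1500, (D,hash)→1800 …(+2); best=720 via (D,nl_idx)
  {BD}: card=18000; try (D,hash)→2280, (B,merge)→4080, (D,merge)→4260, (B,hash)→5640, (B,nl_idx)→19200, (D,nl_idx)→20400 …(+2); best=2280 via (D,hash)
  {ACD}: card=1200; try (A,hash)→1160, (D,hash)→2300, (A,merge)→3000, (A,nl_idx)→3120, (D,nl_idx)→3620, (D,merge)→4280 …(+2); best=1160 via (A,hash)
  {BCD}: card=36000; try (B,merge)→5880, (B,hash)→6360, (C,hash)→21000, (B,nl_idx)→38880, (B,nl)→72720, (C,nl_idx)→146280 …(+2); best=5880 via (B,merge)
  {ABCD}: card=180000; try (B,hash)→7760, (B,merge)→18560, (A,hash)→42080, (B,nl_idx)→191960, (B,nl)→361160, (A,nl_idx)→365880 …(+2); best=7760 via (B,hash)

cost=7760; order=C,D,A,B; methods=nl_idx,hash,hash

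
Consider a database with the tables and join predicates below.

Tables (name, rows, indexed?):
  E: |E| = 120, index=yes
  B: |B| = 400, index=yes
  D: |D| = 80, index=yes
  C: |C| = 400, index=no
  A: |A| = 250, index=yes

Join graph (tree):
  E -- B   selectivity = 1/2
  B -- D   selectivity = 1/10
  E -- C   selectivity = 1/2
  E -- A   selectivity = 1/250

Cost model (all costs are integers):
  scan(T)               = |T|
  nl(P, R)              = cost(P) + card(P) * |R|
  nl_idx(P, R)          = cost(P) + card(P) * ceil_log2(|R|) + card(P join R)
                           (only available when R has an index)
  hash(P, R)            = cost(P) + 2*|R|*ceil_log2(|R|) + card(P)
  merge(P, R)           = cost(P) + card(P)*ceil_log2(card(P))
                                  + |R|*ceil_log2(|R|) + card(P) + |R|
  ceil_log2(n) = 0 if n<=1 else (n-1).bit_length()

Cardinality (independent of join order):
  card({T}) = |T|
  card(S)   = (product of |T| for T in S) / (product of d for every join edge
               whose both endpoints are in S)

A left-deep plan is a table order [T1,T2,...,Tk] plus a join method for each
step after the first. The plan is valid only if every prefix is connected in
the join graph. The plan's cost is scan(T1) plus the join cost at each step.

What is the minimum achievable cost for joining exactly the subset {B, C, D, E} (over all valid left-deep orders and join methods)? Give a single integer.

Selinger DP over subsets of {B,C,D,E}:
  {E}: scan cost=120, card=120
  {B}: scan cost=400, card=400
  {D}: scan cost=80, card=80
  {C}: scan cost=400, card=400
  {BE}: card=24000; try (E,hash)→2480, (B,merge)→5080, (E,merge)→5360, (B,hash)→7440, (B,nl_idx)→25200, (E,nl_idx)→27200 …(+2); best=2480 via (E,hash)
  {CE}: card=24000; try (E,hash)→2480, (C,merge)→5080, (E,merge)→5360, (C,hash)→7440, (E,nl_idx)→27200, (C,nl)→48120 …(+1); best=2480 via (E,hash)
  {BD}: card=3200; try (D,hash)→1920, (B,nl_idx)→4000, (B,merge)→4720, (D,merge)→5040, (D,nl_idx)→6400, (B,hash)→7360 …(+2); best=1920 via (D,hash)
  {BDE}: card=192000; try (E,hash)→6800, (D,hash)→27600, (E,merge)→44480, (E,nl_idx)→216320, (D,nl_idx)→362480, (E,nl)→385920 …(+2); best=6800 via (E,hash)
  {BCE}: card=4800000; try (C,hash)→33680, (B,hash)→33680, (C,merge)→390480, (B,merge)→390480, (B,nl_idx)→5018480, (C,nl)→9602480 …(+1); best=33680 via (C,hash)
  {BCDE}: card=38400000; try (C,hash)→206000, (C,merge)→3658800, (D,hash)→4834800, (D,nl_idx)→72033680, (C,nl)→76806800, (D,merge)→115234320 …(+1); best=206000 via (C,hash)

206000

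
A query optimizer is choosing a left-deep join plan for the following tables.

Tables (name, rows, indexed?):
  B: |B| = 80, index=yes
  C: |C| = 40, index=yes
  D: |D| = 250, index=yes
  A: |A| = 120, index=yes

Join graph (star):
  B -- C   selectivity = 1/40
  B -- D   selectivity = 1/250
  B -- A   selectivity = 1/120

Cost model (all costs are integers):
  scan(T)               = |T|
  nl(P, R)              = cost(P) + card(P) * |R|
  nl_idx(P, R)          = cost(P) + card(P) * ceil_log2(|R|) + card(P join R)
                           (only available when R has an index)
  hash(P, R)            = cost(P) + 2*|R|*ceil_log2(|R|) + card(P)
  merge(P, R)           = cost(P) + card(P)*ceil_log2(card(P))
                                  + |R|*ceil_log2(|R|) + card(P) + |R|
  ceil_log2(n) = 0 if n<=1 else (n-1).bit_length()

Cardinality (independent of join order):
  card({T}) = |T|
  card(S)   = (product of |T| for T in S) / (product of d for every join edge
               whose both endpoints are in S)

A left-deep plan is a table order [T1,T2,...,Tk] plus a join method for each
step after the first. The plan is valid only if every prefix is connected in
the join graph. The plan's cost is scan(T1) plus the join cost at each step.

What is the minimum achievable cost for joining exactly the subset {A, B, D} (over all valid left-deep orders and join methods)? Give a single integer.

1440

Selinger DP over subsets of {A,B,D}:
  {B}: scan cost=80, card=80
  {D}: scan cost=250, card=250
  {A}: scan cost=120, card=120
  {BD}: card=80; try (D,nl_idx)→800, (B,hash)→1620, (B,nl_idx)→2080, (D,merge)→2970, (B,merge)→3140, (D,hash)→4160 …(+2); best=800 via (D,nl_idx)
  {AB}: card=80; try (A,nl_idx)→720, (B,nl_idx)→1040, (B,hash)→1360, (A,merge)→1680, (B,merge)→1720, (A,hash)→1840 …(+2); best=720 via (A,nl_idx)
  {ABD}: card=80; try (D,nl_idx)→1440, (A,nl_idx)→1440, (A,merge)→2400, (A,hash)→2560, (D,merge)→3610, (D,hash)→4800 …(+2); best=1440 via (D,nl_idx)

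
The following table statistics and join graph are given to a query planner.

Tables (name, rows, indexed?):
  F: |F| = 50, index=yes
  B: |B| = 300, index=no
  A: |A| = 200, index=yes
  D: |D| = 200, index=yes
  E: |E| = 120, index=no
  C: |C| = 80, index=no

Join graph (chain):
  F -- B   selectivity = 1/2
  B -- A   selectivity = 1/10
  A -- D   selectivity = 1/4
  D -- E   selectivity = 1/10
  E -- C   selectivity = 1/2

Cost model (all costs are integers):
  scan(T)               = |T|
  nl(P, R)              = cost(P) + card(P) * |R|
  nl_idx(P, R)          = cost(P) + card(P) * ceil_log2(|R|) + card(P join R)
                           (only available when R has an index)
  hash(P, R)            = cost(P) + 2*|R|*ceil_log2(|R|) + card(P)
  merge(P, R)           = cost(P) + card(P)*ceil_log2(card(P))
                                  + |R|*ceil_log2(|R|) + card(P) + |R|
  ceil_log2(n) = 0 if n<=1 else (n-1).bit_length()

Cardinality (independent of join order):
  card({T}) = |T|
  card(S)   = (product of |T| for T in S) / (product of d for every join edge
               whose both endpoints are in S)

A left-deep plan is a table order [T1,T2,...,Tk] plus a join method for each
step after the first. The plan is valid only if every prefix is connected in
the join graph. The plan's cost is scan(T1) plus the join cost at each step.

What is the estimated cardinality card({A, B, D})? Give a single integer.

300000

Tables in S: A(200), B(300), D(200)
Edges inside S: B-A(d=10), A-D(d=4)
numerator = 200 * 300 * 200 = 12000000
denominator = 10 * 4 = 40
card(S) = 12000000 / 40 = 300000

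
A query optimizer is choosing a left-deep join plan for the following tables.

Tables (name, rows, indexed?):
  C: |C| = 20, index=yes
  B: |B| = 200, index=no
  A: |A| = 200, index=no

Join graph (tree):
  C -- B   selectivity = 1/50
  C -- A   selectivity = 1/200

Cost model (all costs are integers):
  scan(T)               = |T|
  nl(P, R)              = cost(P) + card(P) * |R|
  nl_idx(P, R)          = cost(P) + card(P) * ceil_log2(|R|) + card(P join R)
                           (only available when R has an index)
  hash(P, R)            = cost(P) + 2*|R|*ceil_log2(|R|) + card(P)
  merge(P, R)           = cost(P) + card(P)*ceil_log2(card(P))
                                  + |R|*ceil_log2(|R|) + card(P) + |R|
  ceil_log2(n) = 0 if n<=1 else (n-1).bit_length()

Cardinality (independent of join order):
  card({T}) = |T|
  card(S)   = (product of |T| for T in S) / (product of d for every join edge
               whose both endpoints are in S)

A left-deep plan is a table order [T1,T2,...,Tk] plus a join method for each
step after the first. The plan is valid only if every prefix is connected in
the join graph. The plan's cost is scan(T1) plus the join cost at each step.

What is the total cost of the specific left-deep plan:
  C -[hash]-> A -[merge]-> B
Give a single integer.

step 1: scan C: cost=20, card=20
step 2: join A via hash
    card(P join A) = 20*200/(200) = 20
    cost = 20 + 2*200*8 + 20 = 3240
step 3: join B via merge
    card(P join B) = 20*200/(50) = 80
    cost = 3240 + 20*5 + 200*8 + 20 + 200 = 5160

5160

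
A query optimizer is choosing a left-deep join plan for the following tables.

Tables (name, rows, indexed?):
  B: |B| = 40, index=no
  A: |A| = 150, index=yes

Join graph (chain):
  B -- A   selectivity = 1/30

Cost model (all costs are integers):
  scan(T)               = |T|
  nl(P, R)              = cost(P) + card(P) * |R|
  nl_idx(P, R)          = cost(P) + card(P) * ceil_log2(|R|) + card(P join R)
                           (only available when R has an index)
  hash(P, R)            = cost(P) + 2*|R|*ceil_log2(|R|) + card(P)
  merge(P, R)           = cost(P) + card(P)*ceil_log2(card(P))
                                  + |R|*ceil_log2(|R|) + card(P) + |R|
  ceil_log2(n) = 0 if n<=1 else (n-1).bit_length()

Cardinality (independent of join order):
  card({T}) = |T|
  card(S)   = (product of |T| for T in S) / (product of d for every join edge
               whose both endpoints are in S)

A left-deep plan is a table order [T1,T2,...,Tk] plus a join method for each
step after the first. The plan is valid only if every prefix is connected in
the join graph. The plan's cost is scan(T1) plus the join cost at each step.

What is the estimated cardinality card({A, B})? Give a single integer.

Tables in S: A(150), B(40)
Edges inside S: B-A(d=30)
numerator = 150 * 40 = 6000
denominator = 30 = 30
card(S) = 6000 / 30 = 200

200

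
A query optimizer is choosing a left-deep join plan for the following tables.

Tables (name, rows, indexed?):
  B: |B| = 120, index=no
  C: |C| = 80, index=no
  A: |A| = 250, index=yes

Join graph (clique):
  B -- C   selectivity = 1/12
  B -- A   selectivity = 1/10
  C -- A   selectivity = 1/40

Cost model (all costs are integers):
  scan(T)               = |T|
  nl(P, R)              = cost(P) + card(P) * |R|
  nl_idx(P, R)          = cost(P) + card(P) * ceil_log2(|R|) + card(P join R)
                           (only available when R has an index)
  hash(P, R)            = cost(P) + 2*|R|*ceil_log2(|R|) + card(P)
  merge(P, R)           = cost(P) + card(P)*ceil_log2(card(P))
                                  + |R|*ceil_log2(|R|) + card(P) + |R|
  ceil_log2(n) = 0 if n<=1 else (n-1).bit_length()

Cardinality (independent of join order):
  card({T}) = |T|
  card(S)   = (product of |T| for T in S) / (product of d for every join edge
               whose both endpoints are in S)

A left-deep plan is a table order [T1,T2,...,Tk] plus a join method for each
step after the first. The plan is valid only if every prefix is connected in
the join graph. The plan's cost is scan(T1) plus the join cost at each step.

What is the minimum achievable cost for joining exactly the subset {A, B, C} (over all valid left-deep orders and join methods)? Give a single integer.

3400

Selinger DP over subsets of {A,B,C}:
  {B}: scan cost=120, card=120
  {C}: scan cost=80, card=80
  {A}: scan cost=250, card=250
  {BC}: card=800; try (C,hash)→1360, (B,merge)→1680, (C,merge)→1720, (B,hash)→1840, (B,nl)→9680, (C,nl)→9720; best=1360 via (C,hash)
  {AB}: card=3000; try (B,hash)→2180, (A,merge)→3330, (B,merge)→3460, (A,nl_idx)→4080, (A,hash)→4240, (A,nl)→30120 …(+1); best=2180 via (B,hash)
  {AC}: card=500; try (A,nl_idx)→1220, (C,hash)→1620, (A,merge)→2970, (C,merge)→3140, (A,hash)→4160, (A,nl)→20080 …(+1); best=1220 via (A,nl_idx)
  {ABC}: card=500; try (B,hash)→3400, (A,hash)→6160, (C,hash)→6300, (B,merge)→7180, (A,nl_idx)→8260, (A,merge)→12410 …(+4); best=3400 via (B,hash)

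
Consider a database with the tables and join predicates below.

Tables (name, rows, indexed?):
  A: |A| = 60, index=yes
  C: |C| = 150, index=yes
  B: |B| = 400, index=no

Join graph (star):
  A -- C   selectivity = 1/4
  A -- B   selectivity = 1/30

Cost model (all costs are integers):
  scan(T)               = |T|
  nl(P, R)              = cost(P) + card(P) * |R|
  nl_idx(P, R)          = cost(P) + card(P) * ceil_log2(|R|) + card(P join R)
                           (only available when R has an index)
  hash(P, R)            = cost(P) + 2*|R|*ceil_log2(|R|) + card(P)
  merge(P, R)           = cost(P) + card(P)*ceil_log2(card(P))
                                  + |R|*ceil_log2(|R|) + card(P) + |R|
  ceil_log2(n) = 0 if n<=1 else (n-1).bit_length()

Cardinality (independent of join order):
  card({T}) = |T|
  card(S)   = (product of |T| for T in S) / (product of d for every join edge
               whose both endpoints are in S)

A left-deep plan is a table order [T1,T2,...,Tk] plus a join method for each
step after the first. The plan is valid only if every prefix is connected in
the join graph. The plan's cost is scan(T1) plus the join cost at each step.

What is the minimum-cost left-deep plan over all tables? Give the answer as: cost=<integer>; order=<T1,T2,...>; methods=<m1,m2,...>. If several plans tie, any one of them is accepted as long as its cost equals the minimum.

Selinger DP (subsets sized 1..n):
  {A}: scan cost=60, card=60
  {C}: scan cost=150, card=150
  {B}: scan cost=400, card=400
  {AC}: card=2250; try (A,hash)→1020, (C,merge)→1830, (A,merge)→1920, (C,hash)→2520, (C,nl_idx)→2790, (A,nl_idx)→3300 …(+2); best=1020 via (A,hash)
  {AB}: card=800; try (A,hash)→1520, (A,nl_idx)→3600, (B,merge)→4480, (A,merge)→4820, (B,hash)→7320, (B,nl)→24060 …(+1); best=1520 via (A,hash)
  {ABC}: card=30000; try (C,hash)→4720, (B,hash)→10470, (C,merge)→11670, (B,merge)→34270, (C,nl_idx)→37920, (C,nl)→121520 …(+1); best=4720 via (C,hash)

cost=4720; order=B,A,C; methods=hash,hash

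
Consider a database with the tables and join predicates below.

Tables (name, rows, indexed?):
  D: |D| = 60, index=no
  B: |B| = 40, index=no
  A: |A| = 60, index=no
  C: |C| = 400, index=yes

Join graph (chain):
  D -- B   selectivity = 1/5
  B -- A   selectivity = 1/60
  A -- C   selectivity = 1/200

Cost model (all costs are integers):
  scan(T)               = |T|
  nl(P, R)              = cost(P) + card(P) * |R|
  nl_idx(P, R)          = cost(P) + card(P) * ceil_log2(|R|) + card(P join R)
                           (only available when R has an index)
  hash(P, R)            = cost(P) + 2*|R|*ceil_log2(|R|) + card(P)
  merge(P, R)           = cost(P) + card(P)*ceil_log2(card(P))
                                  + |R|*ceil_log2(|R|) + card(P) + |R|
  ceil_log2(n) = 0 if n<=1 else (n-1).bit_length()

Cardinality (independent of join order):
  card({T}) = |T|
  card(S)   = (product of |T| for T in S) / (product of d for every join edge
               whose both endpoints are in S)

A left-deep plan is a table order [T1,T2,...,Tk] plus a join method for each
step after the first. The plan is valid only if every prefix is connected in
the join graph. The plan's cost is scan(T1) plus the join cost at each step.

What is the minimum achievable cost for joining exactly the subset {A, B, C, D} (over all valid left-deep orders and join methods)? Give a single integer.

1840

Selinger DP over subsets of {A,B,C,D}:
  {D}: scan cost=60, card=60
  {B}: scan cost=40, card=40
  {A}: scan cost=60, card=60
  {C}: scan cost=400, card=400
  {BD}: card=480; try (B,hash)→600, (D,merge)→740, (B,merge)→760, (D,hash)→800, (D,nl)→2440, (B,nl)→2460; best=600 via (B,hash)
  {AB}: card=40; try (B,hash)→600, (A,merge)→740, (B,merge)→760, (A,hash)→800, (A,nl)→2440, (B,nl)→2460; best=600 via (B,hash)
  {AC}: card=120; try (C,nl_idx)→720, (A,hash)→1520, (C,merge)→4480, (A,merge)→4820, (C,hash)→7320, (C,nl)→24060 …(+1); best=720 via (C,nl_idx)
  {ABD}: card=480; try (D,merge)→1300, (D,hash)→1360, (A,hash)→1800, (D,nl)→3000, (A,merge)→5820, (A,nl)→29400; best=1300 via (D,merge)
  {ABC}: card=80; try (C,nl_idx)→1040, (B,hash)→1320, (B,merge)→1960, (C,merge)→4880, (B,nl)→5520, (C,hash)→7840 …(+1); best=1040 via (C,nl_idx)
  {ABCD}: card=960; try (D,hash)→1840, (D,merge)→2100, (D,nl)→5840, (C,nl_idx)→6580, (C,hash)→8980, (C,merge)→10100 …(+1); best=1840 via (D,hash)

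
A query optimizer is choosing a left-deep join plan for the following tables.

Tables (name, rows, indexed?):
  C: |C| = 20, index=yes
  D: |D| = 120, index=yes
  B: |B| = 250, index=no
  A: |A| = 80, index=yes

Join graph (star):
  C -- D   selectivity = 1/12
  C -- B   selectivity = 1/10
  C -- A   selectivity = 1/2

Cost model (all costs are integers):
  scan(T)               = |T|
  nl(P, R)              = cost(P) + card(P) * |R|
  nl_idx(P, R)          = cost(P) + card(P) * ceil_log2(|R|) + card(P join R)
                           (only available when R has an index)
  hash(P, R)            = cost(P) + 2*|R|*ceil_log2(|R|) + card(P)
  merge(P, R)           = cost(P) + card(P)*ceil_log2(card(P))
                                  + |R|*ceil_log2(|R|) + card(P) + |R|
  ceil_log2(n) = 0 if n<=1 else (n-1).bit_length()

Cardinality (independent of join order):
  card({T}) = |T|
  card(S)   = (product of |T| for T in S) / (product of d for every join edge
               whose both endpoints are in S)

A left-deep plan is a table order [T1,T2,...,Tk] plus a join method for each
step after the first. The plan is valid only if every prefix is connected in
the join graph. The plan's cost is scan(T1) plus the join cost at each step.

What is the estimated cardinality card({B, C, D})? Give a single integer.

Tables in S: B(250), C(20), D(120)
Edges inside S: C-D(d=12), C-B(d=10)
numerator = 250 * 20 * 120 = 600000
denominator = 12 * 10 = 120
card(S) = 600000 / 120 = 5000

5000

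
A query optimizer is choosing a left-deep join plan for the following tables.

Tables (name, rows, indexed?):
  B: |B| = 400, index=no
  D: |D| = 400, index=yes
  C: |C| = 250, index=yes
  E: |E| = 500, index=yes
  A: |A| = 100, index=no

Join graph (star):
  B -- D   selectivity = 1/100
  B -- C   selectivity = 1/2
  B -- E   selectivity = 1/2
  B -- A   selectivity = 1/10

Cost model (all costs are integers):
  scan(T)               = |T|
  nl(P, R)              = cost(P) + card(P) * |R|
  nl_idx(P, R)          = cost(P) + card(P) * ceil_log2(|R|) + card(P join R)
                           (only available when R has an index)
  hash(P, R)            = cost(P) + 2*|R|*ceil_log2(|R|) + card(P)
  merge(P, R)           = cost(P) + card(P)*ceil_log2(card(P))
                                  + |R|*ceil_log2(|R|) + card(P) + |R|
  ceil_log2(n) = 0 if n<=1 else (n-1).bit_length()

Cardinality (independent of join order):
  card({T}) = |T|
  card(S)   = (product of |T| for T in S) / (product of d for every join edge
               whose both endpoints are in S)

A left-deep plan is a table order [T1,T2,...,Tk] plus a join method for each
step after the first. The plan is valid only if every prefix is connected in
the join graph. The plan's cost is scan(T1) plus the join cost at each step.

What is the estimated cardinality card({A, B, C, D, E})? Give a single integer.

Tables in S: A(100), B(400), C(250), D(400), E(500)
Edges inside S: B-D(d=100), B-C(d=2), B-E(d=2), B-A(d=10)
numerator = 100 * 400 * 250 * 400 * 500 = 2000000000000
denominator = 100 * 2 * 2 * 10 = 4000
card(S) = 2000000000000 / 4000 = 500000000

500000000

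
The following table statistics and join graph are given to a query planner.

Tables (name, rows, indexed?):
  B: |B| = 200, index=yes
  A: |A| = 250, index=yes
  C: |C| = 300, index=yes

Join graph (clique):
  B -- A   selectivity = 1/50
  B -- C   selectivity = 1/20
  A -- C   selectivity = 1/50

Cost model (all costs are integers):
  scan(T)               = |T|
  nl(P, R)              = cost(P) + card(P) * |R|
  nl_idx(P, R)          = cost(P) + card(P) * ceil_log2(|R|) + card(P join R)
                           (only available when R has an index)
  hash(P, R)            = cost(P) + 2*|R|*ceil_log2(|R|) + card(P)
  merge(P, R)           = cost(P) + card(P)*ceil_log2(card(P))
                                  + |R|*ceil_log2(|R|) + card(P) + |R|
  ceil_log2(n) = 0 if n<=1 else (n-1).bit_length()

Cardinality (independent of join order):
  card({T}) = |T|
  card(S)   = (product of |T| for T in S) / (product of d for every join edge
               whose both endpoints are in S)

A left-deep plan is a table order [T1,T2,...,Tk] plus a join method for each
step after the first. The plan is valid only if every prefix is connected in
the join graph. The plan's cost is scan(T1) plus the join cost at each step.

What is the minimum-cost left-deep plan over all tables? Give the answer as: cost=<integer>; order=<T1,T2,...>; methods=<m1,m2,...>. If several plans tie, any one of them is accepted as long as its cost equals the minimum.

Selinger DP (subsets sized 1..n):
  {B}: scan cost=200, card=200
  {A}: scan cost=250, card=250
  {C}: scan cost=300, card=300
  {AB}: card=1000; try (A,nl_idx)→2800, (B,nl_idx)→3250, (B,hash)→3700, (A,merge)→4250, (B,merge)→4300, (A,hash)→4400 …(+2); best=2800 via (A,nl_idx)
  {BC}: card=3000; try (B,hash)→3800, (C,merge)→5000, (C,nl_idx)→5000, (B,merge)→5100, (B,nl_idx)→5700, (C,hash)→5800 …(+2); best=3800 via (B,hash)
  {AC}: card=1500; try (C,nl_idx)→4000, (A,nl_idx)→4200, (A,hash)→4600, (C,merge)→5500, (A,merge)→5550, (C,hash)→5900 …(+2); best=4000 via (C,nl_idx)
  {ABC}: card=300; try (B,hash)→8700, (C,hash)→9200, (A,hash)→10800, (C,nl_idx)→12100, (B,nl_idx)→16300, (C,merge)→16800 …(+6); best=8700 via (B,hash)

cost=8700; order=A,C,B; methods=nl_idx,hash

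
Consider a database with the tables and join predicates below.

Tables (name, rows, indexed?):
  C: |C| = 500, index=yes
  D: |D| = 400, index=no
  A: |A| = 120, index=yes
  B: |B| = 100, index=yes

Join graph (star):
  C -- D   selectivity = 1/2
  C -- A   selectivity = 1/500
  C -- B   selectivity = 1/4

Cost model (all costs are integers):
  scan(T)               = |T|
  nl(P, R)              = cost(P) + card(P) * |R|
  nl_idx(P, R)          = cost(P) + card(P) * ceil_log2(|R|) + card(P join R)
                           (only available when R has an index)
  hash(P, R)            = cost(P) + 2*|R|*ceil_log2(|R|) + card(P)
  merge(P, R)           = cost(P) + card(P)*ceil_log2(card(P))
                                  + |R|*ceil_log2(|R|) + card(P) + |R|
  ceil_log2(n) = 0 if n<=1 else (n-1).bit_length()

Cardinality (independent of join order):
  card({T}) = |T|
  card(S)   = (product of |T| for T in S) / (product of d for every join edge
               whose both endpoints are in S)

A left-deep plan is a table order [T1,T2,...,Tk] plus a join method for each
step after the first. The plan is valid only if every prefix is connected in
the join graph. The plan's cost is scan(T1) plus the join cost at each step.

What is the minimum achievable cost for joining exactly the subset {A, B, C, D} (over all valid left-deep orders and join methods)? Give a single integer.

13040

Selinger DP over subsets of {A,B,C,D}:
  {C}: scan cost=500, card=500
  {D}: scan cost=400, card=400
  {A}: scan cost=120, card=120
  {B}: scan cost=100, card=100
  {CD}: card=100000; try (D,hash)→8200, (C,merge)→9400, (D,merge)→9500, (C,hash)→9800, (C,nl_idx)→104000, (C,nl)→200400 …(+1); best=8200 via (D,hash)
  {AC}: card=120; try (C,nl_idx)→1320, (A,hash)→2680, (A,nl_idx)→4120, (C,merge)→6080, (A,merge)→6460, (C,hash)→9240 …(+2); best=1320 via (C,nl_idx)
  {BC}: card=12500; try (B,hash)→2400, (C,merge)→5900, (B,merge)→6300, (C,hash)→9200, (C,nl_idx)→13500, (B,nl_idx)→16500 …(+2); best=2400 via (B,hash)
  {ACD}: card=24000; try (D,merge)→6280, (D,hash)→8640, (D,nl)→49320, (A,hash)→109880, (A,nl_idx)→732200, (A,merge)→1809160 …(+1); best=6280 via (D,merge)
  {BCD}: card=2500000; try (D,hash)→22100, (B,hash)→109600, (D,merge)→193900, (B,merge)→1809000, (B,nl_idx)→3208200, (D,nl)→5002400 …(+1); best=22100 via (D,hash)
  {ABC}: card=3000; try (B,hash)→2840, (B,merge)→3080, (B,nl_idx)→5160, (B,nl)→13320, (A,hash)→16580, (A,nl_idx)→92900 …(+2); best=2840 via (B,hash)
  {ABCD}: card=600000; try (D,hash)→13040, (B,hash)→31680, (D,merge)→45840, (B,merge)→391080, (B,nl_idx)→774280, (D,nl)→1202840 …(+5); best=13040 via (D,hash)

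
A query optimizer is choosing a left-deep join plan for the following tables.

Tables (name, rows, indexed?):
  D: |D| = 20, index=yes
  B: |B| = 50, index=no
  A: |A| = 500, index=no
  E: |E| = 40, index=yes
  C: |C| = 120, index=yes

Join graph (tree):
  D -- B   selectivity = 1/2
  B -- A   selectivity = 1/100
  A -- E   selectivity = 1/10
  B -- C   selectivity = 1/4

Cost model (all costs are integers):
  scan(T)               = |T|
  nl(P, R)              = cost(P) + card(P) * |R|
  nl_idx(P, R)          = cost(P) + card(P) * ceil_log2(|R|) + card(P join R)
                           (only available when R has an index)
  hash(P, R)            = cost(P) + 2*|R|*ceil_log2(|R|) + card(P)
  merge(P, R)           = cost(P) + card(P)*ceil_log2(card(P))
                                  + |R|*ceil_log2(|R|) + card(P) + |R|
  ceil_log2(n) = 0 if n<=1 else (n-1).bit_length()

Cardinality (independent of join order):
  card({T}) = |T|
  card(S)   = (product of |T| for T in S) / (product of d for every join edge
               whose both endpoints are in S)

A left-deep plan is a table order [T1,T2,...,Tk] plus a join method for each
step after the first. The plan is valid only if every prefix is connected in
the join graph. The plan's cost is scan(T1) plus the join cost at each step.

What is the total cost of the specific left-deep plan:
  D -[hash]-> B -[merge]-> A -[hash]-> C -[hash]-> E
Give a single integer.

step 1: scan D: cost=20, card=20
step 2: join B via hash
    card(P join B) = 20*50/(2) = 500
    cost = 20 + 2*50*6 + 20 = 640
step 3: join A via merge
    card(P join A) = 500*500/(100) = 2500
    cost = 640 + 500*9 + 500*9 + 500 + 500 = 10640
step 4: join C via hash
    card(P join C) = 2500*120/(4) = 75000
    cost = 10640 + 2*120*7 + 2500 = 14820
step 5: join E via hash
    card(P join E) = 75000*40/(10) = 300000
    cost = 14820 + 2*40*6 + 75000 = 90300

90300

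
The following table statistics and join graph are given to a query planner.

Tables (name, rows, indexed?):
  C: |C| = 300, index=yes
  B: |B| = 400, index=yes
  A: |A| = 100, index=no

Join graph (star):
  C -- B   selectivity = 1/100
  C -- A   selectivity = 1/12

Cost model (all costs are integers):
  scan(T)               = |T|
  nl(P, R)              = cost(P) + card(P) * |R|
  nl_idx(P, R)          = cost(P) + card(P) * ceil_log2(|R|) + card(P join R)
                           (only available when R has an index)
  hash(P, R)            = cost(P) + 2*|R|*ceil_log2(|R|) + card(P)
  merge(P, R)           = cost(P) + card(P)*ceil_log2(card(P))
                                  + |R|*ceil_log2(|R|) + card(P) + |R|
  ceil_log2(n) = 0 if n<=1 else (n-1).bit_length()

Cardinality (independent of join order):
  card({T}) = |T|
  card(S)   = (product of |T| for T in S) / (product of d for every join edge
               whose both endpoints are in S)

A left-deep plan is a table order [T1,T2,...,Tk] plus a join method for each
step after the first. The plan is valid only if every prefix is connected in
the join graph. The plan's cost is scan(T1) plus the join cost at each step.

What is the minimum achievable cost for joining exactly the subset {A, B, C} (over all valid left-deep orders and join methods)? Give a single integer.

Selinger DP over subsets of {A,B,C}:
  {C}: scan cost=300, card=300
  {B}: scan cost=400, card=400
  {A}: scan cost=100, card=100
  {BC}: card=1200; try (B,nl_idx)→4200, (C,nl_idx)→5200, (C,hash)→6200, (B,merge)→7300, (C,merge)→7400, (B,hash)→7800 …(+2); best=4200 via (B,nl_idx)
  {AC}: card=2500; try (A,hash)→2000, (C,nl_idx)→3500, (C,merge)→3900, (A,merge)→4100, (C,hash)→5600, (C,nl)→30100 …(+1); best=2000 via (A,hash)
  {ABC}: card=10000; try (A,hash)→6800, (B,hash)→11700, (A,merge)→19400, (B,nl_idx)→34500, (B,merge)→38500, (A,nl)→124200 …(+1); best=6800 via (A,hash)

6800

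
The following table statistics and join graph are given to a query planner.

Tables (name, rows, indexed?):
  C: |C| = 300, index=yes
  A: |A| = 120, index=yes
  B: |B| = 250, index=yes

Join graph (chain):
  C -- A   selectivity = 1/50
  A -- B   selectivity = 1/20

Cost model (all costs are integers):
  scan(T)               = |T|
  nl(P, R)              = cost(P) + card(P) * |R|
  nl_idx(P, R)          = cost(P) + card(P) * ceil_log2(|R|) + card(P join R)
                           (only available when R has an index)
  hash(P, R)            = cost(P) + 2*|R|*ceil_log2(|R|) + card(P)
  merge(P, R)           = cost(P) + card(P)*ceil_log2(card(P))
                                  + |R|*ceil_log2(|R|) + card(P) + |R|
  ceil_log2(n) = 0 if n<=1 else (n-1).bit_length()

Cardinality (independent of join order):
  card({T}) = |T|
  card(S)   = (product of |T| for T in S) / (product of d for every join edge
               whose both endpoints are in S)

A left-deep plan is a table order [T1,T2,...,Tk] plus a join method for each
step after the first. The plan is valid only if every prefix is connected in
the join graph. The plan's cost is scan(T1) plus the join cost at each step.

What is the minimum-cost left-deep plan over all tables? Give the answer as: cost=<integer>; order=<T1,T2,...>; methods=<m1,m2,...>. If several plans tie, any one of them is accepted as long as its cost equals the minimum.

Selinger DP (subsets sized 1..n):
  {C}: scan cost=300, card=300
  {A}: scan cost=120, card=120
  {B}: scan cost=250, card=250
  {AC}: card=720; try (C,nl_idx)→1920, (A,hash)→2280, (A,nl_idx)→3120, (C,merge)→4080, (A,merge)→4260, (C,hash)→5640 …(+2); best=1920 via (C,nl_idx)
  {AB}: card=1500; try (A,hash)→2180, (B,nl_idx)→2580, (B,merge)→3330, (A,merge)→3460, (A,nl_idx)→3500, (B,hash)→4240 …(+2); best=2180 via (A,hash)
  {ABC}: card=9000; try (B,hash)→6640, (C,hash)→9080, (B,merge)→12090, (B,nl_idx)→16680, (C,merge)→23180, (C,nl_idx)→24680 …(+2); best=6640 via (B,hash)

cost=6640; order=A,C,B; methods=nl_idx,hash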